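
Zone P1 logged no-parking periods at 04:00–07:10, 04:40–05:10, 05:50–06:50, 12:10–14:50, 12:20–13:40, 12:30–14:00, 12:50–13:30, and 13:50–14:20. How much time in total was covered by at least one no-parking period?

Merged: 04:00–07:10, 12:10–14:50.
Lengths: 3 h 10 min + 2 h 40 min = 5 h 50 min.

5 h 50 min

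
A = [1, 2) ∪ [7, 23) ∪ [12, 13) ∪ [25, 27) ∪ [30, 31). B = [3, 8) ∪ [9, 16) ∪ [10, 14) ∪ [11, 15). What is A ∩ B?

[7, 8) ∪ [9, 16)

Merge the first list: [1, 2), [7, 23), [25, 27), [30, 31).
Merge the second list: [3, 8), [9, 16).
[1, 2): no overlap with the second set.
[7, 23) meets the second set on [7, 8), [9, 16).
[25, 27): no overlap with the second set.
[30, 31): no overlap with the second set.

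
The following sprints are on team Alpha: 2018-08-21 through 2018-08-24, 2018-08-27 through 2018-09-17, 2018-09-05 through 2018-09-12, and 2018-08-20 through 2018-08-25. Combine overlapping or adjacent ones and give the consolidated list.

Sort by start: 2018-08-20 through 2018-08-25, 2018-08-21 through 2018-08-24, 2018-08-27 through 2018-09-17, 2018-09-05 through 2018-09-12.
2018-08-21 through 2018-08-24 overlaps/touches 2018-08-20 through 2018-08-25 → extend to 2018-08-20 through 2018-08-25.
2018-08-27 through 2018-09-17 is disjoint → start new block.
2018-09-05 through 2018-09-12 overlaps/touches 2018-08-27 through 2018-09-17 → extend to 2018-08-27 through 2018-09-17.

2018-08-20 through 2018-08-25, 2018-08-27 through 2018-09-17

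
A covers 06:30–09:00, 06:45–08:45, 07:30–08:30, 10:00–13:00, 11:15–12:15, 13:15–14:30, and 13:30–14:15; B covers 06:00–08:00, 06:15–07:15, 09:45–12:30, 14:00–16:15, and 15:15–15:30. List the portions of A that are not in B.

08:00-09:00, 12:30-13:00, 13:15-14:00

First set merges to 06:30-09:00, 10:00-13:00, 13:15-14:30.
Second set merges to 06:00-08:00, 09:45-12:30, 14:00-16:15.
06:30-09:00 with B removed leaves 08:00-09:00.
10:00-13:00 with B removed leaves 12:30-13:00.
13:15-14:30 with B removed leaves 13:15-14:00.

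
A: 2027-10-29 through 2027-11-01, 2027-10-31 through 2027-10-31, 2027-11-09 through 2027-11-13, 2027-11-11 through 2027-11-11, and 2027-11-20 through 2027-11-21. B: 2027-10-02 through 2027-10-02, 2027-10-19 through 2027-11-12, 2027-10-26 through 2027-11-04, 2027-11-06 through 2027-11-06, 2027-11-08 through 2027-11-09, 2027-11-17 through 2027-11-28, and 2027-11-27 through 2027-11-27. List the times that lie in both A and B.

2027-10-29 through 2027-11-01, 2027-11-09 through 2027-11-12, 2027-11-20 through 2027-11-21

A, merged: 2027-10-29 through 2027-11-01, 2027-11-09 through 2027-11-13, 2027-11-20 through 2027-11-21.
B, merged: 2027-10-02 through 2027-10-02, 2027-10-19 through 2027-11-12, 2027-11-17 through 2027-11-28.
2027-10-29 through 2027-11-01 overlaps B on 2027-10-29 through 2027-11-01.
2027-11-09 through 2027-11-13 overlaps B on 2027-11-09 through 2027-11-12.
2027-11-20 through 2027-11-21 overlaps B on 2027-11-20 through 2027-11-21.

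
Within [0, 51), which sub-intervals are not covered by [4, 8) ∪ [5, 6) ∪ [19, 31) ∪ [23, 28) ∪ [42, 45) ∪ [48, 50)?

[0, 4) ∪ [8, 19) ∪ [31, 42) ∪ [45, 48) ∪ [50, 51)

Covered (merged): [4, 8), [19, 31), [42, 45), [48, 50).
Complement within [0, 51): [0, 4), [8, 19), [31, 42), [45, 48), [50, 51).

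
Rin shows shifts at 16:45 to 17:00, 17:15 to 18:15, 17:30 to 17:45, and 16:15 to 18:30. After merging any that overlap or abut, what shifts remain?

Sort by start: 16:15–18:30, 16:45–17:00, 17:15–18:15, 17:30–17:45.
16:45–17:00 overlaps/touches 16:15–18:30 → extend to 16:15–18:30.
17:15–18:15 overlaps/touches 16:15–18:30 → extend to 16:15–18:30.
17:30–17:45 overlaps/touches 16:15–18:30 → extend to 16:15–18:30.

16:15–18:30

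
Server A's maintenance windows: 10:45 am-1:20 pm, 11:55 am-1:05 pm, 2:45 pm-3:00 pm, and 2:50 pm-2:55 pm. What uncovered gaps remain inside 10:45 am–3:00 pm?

After merging, the occupied span is 10:45 am–1:20 pm, 2:45 pm–3:00 pm.
Complement within 10:45 am–3:00 pm: 1:20 pm–2:45 pm.

1:20 pm–2:45 pm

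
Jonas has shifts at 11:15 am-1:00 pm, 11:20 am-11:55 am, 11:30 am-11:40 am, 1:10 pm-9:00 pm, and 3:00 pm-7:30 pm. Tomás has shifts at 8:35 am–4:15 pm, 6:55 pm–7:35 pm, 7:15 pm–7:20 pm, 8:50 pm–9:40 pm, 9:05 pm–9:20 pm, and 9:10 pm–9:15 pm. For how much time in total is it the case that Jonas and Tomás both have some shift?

Merge the first list: 11:15 am-1:00 pm, 1:10 pm-9:00 pm.
Merge the second list: 8:35 am-4:15 pm, 6:55 pm-7:35 pm, 8:50 pm-9:40 pm.
A ∩ B = 11:15 am-1:00 pm, 1:10 pm-4:15 pm, 6:55 pm-7:35 pm, 8:50 pm-9:00 pm.
Total: 1 h 45 min + 3 h 5 min + 40 min + 10 min = 5 h 40 min.

5 h 40 min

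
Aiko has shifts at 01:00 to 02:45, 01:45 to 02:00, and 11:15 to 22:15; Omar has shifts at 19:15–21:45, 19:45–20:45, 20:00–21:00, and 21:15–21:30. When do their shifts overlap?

Merge the first list: 01:00–02:45, 11:15–22:15.
Merge the second list: 19:15–21:45.
01:00–02:45 meets no B interval.
11:15–22:15 ∩ B → 19:15–21:45.

19:15–21:45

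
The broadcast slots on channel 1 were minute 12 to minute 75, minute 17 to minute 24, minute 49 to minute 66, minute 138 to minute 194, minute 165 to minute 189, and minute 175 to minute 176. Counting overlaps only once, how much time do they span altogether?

119 minutes

Merged: minute 12 to minute 75, minute 138 to minute 194.
Lengths: 63 minutes + 56 minutes = 119 minutes.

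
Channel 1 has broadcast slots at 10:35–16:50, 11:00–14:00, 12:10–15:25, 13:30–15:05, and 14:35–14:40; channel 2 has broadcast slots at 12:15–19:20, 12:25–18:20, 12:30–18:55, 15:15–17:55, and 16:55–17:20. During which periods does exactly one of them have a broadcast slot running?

First set merges to 10:35-16:50.
Second set merges to 12:15-19:20.
A \ B = 10:35-12:15.
B \ A = 16:50-19:20.
Union of the two gives the symmetric difference.

10:35-12:15, 16:50-19:20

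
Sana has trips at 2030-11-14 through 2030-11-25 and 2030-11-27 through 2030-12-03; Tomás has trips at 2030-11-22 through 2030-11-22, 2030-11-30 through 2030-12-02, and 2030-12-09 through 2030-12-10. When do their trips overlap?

2030-11-22 through 2030-11-22, 2030-11-30 through 2030-12-02

2030-11-14 through 2030-11-25 meets the second set on 2030-11-22 through 2030-11-22.
2030-11-27 through 2030-12-03 meets the second set on 2030-11-30 through 2030-12-02.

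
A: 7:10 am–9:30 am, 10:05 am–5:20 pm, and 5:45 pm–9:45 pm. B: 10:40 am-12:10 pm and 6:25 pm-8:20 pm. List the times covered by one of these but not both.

A \ B = 7:10 am–9:30 am, 10:05 am–10:40 am, 12:10 pm–5:20 pm, 5:45 pm–6:25 pm, 8:20 pm–9:45 pm.
B \ A = none.
Union of the two gives the symmetric difference.

7:10 am–9:30 am, 10:05 am–10:40 am, 12:10 pm–5:20 pm, 5:45 pm–6:25 pm, 8:20 pm–9:45 pm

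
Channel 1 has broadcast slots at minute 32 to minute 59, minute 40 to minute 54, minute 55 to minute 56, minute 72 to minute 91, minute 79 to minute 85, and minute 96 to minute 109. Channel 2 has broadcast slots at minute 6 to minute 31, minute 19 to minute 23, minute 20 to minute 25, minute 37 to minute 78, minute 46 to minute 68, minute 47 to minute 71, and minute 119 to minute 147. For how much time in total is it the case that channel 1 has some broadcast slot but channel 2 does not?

Merge the first list: minute 32 to minute 59, minute 72 to minute 91, minute 96 to minute 109.
Merge the second list: minute 6 to minute 31, minute 37 to minute 78, minute 119 to minute 147.
A \ B = minute 32 to minute 37, minute 78 to minute 91, minute 96 to minute 109.
Total: 5 minutes + 13 minutes + 13 minutes = 31 minutes.

31 minutes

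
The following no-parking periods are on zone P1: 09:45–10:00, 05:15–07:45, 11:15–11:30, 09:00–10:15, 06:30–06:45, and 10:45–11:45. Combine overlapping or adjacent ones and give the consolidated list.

Sort by start: 05:15–07:45, 06:30–06:45, 09:00–10:15, 09:45–10:00, 10:45–11:45, 11:15–11:30.
06:30–06:45 overlaps/touches 05:15–07:45 → extend to 05:15–07:45.
09:00–10:15 is disjoint → start new block.
09:45–10:00 overlaps/touches 09:00–10:15 → extend to 09:00–10:15.
10:45–11:45 is disjoint → start new block.
11:15–11:30 overlaps/touches 10:45–11:45 → extend to 10:45–11:45.

05:15–07:45, 09:00–10:15, 10:45–11:45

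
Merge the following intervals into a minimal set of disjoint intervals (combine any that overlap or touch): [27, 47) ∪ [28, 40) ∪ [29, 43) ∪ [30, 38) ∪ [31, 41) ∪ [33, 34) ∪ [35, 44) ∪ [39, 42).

[28, 40) overlaps/touches [27, 47) → extend to [27, 47).
[29, 43) overlaps/touches [27, 47) → extend to [27, 47).
[30, 38) overlaps/touches [27, 47) → extend to [27, 47).
[31, 41) overlaps/touches [27, 47) → extend to [27, 47).
[33, 34) overlaps/touches [27, 47) → extend to [27, 47).
[35, 44) overlaps/touches [27, 47) → extend to [27, 47).
[39, 42) overlaps/touches [27, 47) → extend to [27, 47).

[27, 47)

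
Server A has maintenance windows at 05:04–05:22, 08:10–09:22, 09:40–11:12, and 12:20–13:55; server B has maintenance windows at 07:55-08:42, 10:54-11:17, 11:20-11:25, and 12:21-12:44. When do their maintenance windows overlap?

08:10–08:42, 10:54–11:12, 12:21–12:44

05:04–05:22: no overlap with the second set.
08:10–09:22 meets the second set on 08:10–08:42.
09:40–11:12 meets the second set on 10:54–11:12.
12:20–13:55 meets the second set on 12:21–12:44.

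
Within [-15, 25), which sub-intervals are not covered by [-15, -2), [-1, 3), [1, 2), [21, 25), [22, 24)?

The merged coverage is [-15, -2), [-1, 3), [21, 25).
Complement within [-15, 25): [-2, -1), [3, 21).

[-2, -1) ∪ [3, 21)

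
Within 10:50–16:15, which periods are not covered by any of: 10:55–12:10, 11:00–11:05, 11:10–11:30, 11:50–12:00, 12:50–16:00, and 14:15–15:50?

After merging, the occupied span is 10:55–12:10, 12:50–16:00.
Gaps within 10:50–16:15: 10:50–10:55, 12:10–12:50, 16:00–16:15.

10:50–10:55, 12:10–12:50, 16:00–16:15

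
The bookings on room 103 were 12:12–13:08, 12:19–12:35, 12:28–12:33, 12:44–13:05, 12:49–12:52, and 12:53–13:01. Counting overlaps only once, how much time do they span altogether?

Merged: 12:12-13:08.
Length: 56 min.

56 min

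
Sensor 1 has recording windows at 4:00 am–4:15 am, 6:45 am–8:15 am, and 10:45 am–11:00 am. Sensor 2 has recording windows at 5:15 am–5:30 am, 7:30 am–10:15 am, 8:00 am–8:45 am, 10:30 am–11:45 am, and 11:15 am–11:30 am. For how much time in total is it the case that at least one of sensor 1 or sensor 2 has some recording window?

B, merged: 5:15 am–5:30 am, 7:30 am–10:15 am, 10:30 am–11:45 am.
A ∪ B = 4:00 am–4:15 am, 5:15 am–5:30 am, 6:45 am–10:15 am, 10:30 am–11:45 am.
Total: 15 min + 15 min + 3 h 30 min + 1 h 15 min = 5 h 15 min.

5 h 15 min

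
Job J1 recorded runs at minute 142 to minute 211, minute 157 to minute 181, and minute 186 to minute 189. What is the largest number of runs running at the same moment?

2

Sweep endpoints in order; track running count of active intervals.
Peak of 2 reached at minute 157.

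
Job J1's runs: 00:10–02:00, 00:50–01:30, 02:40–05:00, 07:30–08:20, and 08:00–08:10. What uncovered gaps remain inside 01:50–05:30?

02:00–02:40, 05:00–05:30

Covered (merged): 00:10–02:00, 02:40–05:00, 07:30–08:20.
Gaps within 01:50–05:30: 02:00–02:40, 05:00–05:30.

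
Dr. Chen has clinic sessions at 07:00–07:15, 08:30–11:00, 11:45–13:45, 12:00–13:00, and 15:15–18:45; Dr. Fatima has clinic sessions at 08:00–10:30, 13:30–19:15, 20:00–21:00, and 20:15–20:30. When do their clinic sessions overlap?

08:30–10:30, 13:30–13:45, 15:15–18:45

A, merged: 07:00–07:15, 08:30–11:00, 11:45–13:45, 15:15–18:45.
B, merged: 08:00–10:30, 13:30–19:15, 20:00–21:00.
07:00–07:15 meets no B interval.
08:30–11:00 ∩ B → 08:30–10:30.
11:45–13:45 ∩ B → 13:30–13:45.
15:15–18:45 ∩ B → 15:15–18:45.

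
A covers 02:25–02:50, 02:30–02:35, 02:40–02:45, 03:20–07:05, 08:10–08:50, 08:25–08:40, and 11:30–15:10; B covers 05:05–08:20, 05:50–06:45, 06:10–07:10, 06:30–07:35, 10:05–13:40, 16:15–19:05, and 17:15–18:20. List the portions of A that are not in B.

02:25-02:50, 03:20-05:05, 08:20-08:50, 13:40-15:10

A, merged: 02:25-02:50, 03:20-07:05, 08:10-08:50, 11:30-15:10.
B, merged: 05:05-08:20, 10:05-13:40, 16:15-19:05.
02:25-02:50: no B overlap → unchanged.
03:20-07:05 minus B → 03:20-05:05.
08:10-08:50 minus B → 08:20-08:50.
11:30-15:10 minus B → 13:40-15:10.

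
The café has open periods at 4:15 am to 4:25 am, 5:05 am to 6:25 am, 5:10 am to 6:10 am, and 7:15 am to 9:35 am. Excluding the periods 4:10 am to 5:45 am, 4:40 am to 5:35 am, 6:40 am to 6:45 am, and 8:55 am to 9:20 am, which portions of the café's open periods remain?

5:45 am-6:25 am, 7:15 am-8:55 am, 9:20 am-9:35 am

First set merges to 4:15 am-4:25 am, 5:05 am-6:25 am, 7:15 am-9:35 am.
Second set merges to 4:10 am-5:45 am, 6:40 am-6:45 am, 8:55 am-9:20 am.
4:15 am-4:25 am lies entirely inside B → drops out.
5:05 am-6:25 am with B removed leaves 5:45 am-6:25 am.
7:15 am-9:35 am with B removed leaves 7:15 am-8:55 am, 9:20 am-9:35 am.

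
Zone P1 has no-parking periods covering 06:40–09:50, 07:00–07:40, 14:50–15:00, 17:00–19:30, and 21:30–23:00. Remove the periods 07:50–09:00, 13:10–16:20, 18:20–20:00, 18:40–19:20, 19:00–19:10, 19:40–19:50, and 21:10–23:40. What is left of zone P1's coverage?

06:40-07:50, 09:00-09:50, 17:00-18:20

Merge the first list: 06:40-09:50, 14:50-15:00, 17:00-19:30, 21:30-23:00.
Merge the second list: 07:50-09:00, 13:10-16:20, 18:20-20:00, 21:10-23:40.
06:40-09:50 minus B → 06:40-07:50, 09:00-09:50.
14:50-15:00: fully covered by B → removed.
17:00-19:30 minus B → 17:00-18:20.
21:30-23:00: fully covered by B → removed.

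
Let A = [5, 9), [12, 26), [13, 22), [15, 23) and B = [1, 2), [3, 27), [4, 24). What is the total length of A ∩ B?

18

First set merges to [5, 9), [12, 26).
Second set merges to [1, 2), [3, 27).
A ∩ B = [5, 9), [12, 26).
Total: 4 + 14 = 18.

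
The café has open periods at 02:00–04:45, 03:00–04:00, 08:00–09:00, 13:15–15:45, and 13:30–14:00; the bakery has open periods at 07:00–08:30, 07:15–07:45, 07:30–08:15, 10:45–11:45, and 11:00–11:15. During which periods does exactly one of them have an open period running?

First set merges to 02:00–04:45, 08:00–09:00, 13:15–15:45.
Second set merges to 07:00–08:30, 10:45–11:45.
A \ B = 02:00–04:45, 08:30–09:00, 13:15–15:45.
B \ A = 07:00–08:00, 10:45–11:45.
Union of the two gives the symmetric difference.

02:00–04:45, 07:00–08:00, 08:30–09:00, 10:45–11:45, 13:15–15:45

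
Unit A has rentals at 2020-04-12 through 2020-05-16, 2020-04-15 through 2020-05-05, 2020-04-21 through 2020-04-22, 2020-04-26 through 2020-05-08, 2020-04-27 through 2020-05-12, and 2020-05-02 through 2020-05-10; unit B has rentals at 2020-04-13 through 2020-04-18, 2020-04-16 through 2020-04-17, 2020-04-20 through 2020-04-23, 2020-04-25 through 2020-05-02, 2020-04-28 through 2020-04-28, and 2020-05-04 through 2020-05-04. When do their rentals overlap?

2020-04-13 through 2020-04-18, 2020-04-20 through 2020-04-23, 2020-04-25 through 2020-05-02, 2020-05-04 through 2020-05-04

Merge the first list: 2020-04-12 through 2020-05-16.
Merge the second list: 2020-04-13 through 2020-04-18, 2020-04-20 through 2020-04-23, 2020-04-25 through 2020-05-02, 2020-05-04 through 2020-05-04.
2020-04-12 through 2020-05-16 ∩ B → 2020-04-13 through 2020-04-18, 2020-04-20 through 2020-04-23, 2020-04-25 through 2020-05-02, 2020-05-04 through 2020-05-04.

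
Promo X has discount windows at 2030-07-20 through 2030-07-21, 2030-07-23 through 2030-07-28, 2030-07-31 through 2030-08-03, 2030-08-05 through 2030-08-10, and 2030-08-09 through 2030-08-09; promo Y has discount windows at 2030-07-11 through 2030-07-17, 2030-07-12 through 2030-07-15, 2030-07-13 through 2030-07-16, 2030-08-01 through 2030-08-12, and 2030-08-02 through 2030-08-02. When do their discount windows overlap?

Merge the first list: 2030-07-20 through 2030-07-21, 2030-07-23 through 2030-07-28, 2030-07-31 through 2030-08-03, 2030-08-05 through 2030-08-10.
Merge the second list: 2030-07-11 through 2030-07-17, 2030-08-01 through 2030-08-12.
2030-07-20 through 2030-07-21 meets no B interval.
2030-07-23 through 2030-07-28 meets no B interval.
2030-07-31 through 2030-08-03 ∩ B → 2030-08-01 through 2030-08-03.
2030-08-05 through 2030-08-10 ∩ B → 2030-08-05 through 2030-08-10.

2030-08-01 through 2030-08-03, 2030-08-05 through 2030-08-10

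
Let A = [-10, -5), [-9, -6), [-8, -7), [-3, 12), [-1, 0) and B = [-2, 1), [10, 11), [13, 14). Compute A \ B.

[-10, -5) ∪ [-3, -2) ∪ [1, 10) ∪ [11, 12)

A, merged: [-10, -5), [-3, 12).
[-10, -5) is untouched.
[-3, 12) with B removed leaves [-3, -2), [1, 10), [11, 12).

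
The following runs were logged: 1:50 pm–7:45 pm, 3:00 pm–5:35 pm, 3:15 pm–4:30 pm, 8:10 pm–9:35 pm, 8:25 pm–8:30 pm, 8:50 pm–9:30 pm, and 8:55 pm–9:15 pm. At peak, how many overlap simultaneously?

3

Walk the sorted start/end points keeping a running depth.
The depth first hits 3 at 3:15 pm.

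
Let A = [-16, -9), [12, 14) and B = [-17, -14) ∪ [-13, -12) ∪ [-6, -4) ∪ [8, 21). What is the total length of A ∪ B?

23

A ∪ B = [-17, -9), [-6, -4), [8, 21).
Total: 8 + 2 + 13 = 23.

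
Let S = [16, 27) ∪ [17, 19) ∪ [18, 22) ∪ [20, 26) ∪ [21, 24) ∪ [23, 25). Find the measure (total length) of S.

11

Merged: [16, 27).
Length: 11.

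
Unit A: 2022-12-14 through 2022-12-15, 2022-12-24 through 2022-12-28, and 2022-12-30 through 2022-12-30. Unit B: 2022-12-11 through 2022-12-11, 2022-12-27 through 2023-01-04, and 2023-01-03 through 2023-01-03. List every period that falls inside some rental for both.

B, merged: 2022-12-11 through 2022-12-11, 2022-12-27 through 2023-01-04.
2022-12-14 through 2022-12-15: no overlap with the second set.
2022-12-24 through 2022-12-28 meets the second set on 2022-12-27 through 2022-12-28.
2022-12-30 through 2022-12-30 meets the second set on 2022-12-30 through 2022-12-30.

2022-12-27 through 2022-12-28, 2022-12-30 through 2022-12-30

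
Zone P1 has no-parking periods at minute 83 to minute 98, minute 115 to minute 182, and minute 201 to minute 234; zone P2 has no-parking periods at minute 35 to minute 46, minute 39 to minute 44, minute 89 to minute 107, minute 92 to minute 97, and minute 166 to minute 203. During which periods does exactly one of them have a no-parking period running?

Merge the second list: minute 35 to minute 46, minute 89 to minute 107, minute 166 to minute 203.
A \ B = minute 83 to minute 89, minute 115 to minute 166, minute 203 to minute 234.
B \ A = minute 35 to minute 46, minute 98 to minute 107, minute 182 to minute 201.
Union of the two gives the symmetric difference.

minute 35 to minute 46, minute 83 to minute 89, minute 98 to minute 107, minute 115 to minute 166, minute 182 to minute 201, minute 203 to minute 234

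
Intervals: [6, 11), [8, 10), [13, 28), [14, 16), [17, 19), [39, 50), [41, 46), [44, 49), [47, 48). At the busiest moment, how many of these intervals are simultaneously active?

3

Walk the sorted start/end points keeping a running depth.
The depth first hits 3 at 44.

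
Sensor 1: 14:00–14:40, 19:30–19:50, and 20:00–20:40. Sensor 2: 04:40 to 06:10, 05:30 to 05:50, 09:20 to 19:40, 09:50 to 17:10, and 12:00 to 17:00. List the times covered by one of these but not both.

04:40-06:10, 09:20-14:00, 14:40-19:30, 19:40-19:50, 20:00-20:40

Merge the second list: 04:40-06:10, 09:20-19:40.
A but not B: 19:40-19:50, 20:00-20:40.
B but not A: 04:40-06:10, 09:20-14:00, 14:40-19:30.
Combining gives A △ B.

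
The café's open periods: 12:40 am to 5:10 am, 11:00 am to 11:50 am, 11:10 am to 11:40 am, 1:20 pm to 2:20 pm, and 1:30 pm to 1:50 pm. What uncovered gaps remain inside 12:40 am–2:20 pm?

5:10 am-11:00 am, 11:50 am-1:20 pm

The merged coverage is 12:40 am-5:10 am, 11:00 am-11:50 am, 1:20 pm-2:20 pm.
Complement within 12:40 am-2:20 pm: 5:10 am-11:00 am, 11:50 am-1:20 pm.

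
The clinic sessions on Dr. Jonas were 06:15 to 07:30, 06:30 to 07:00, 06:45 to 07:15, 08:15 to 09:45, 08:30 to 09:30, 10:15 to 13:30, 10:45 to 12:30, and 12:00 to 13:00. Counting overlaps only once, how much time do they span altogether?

Merged: 06:15–07:30, 08:15–09:45, 10:15–13:30.
Lengths: 1 h 15 min + 1 h 30 min + 3 h 15 min = 6 h.

6 h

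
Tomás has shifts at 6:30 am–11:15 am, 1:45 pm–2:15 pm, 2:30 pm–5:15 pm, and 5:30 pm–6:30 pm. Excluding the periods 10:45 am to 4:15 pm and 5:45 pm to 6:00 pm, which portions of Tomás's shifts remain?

6:30 am–11:15 am minus B → 6:30 am–10:45 am.
1:45 pm–2:15 pm: fully covered by B → removed.
2:30 pm–5:15 pm minus B → 4:15 pm–5:15 pm.
5:30 pm–6:30 pm minus B → 5:30 pm–5:45 pm, 6:00 pm–6:30 pm.

6:30 am–10:45 am, 4:15 pm–5:15 pm, 5:30 pm–5:45 pm, 6:00 pm–6:30 pm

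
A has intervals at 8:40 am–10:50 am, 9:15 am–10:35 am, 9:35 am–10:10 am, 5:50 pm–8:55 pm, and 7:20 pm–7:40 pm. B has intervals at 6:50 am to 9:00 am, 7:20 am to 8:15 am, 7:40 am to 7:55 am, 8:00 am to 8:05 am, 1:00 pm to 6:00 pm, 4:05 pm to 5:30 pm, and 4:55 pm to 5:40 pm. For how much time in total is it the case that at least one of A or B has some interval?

11 h 55 min

A, merged: 8:40 am–10:50 am, 5:50 pm–8:55 pm.
B, merged: 6:50 am–9:00 am, 1:00 pm–6:00 pm.
A ∪ B = 6:50 am–10:50 am, 1:00 pm–8:55 pm.
Total: 4 h + 7 h 55 min = 11 h 55 min.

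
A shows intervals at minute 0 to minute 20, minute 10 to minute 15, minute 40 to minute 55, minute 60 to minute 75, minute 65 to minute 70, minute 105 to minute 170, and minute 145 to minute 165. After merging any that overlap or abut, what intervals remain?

minute 10 to minute 15 overlaps/touches minute 0 to minute 20 → extend to minute 0 to minute 20.
minute 40 to minute 55 is disjoint → start new block.
minute 60 to minute 75 is disjoint → start new block.
minute 65 to minute 70 overlaps/touches minute 60 to minute 75 → extend to minute 60 to minute 75.
minute 105 to minute 170 is disjoint → start new block.
minute 145 to minute 165 overlaps/touches minute 105 to minute 170 → extend to minute 105 to minute 170.

minute 0 to minute 20, minute 40 to minute 55, minute 60 to minute 75, minute 105 to minute 170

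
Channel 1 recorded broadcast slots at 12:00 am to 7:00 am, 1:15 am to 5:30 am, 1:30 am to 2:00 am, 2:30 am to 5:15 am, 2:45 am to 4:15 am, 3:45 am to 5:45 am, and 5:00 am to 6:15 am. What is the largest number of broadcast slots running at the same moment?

Walk the sorted start/end points keeping a running depth.
The depth first hits 5 at 3:45 am.

5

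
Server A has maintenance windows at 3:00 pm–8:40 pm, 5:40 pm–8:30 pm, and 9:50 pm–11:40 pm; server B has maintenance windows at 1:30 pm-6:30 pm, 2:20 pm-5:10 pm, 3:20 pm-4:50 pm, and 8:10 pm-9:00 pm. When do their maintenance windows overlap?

3:00 pm-6:30 pm, 8:10 pm-8:40 pm

A, merged: 3:00 pm-8:40 pm, 9:50 pm-11:40 pm.
B, merged: 1:30 pm-6:30 pm, 8:10 pm-9:00 pm.
3:00 pm-8:40 pm meets the second set on 3:00 pm-6:30 pm, 8:10 pm-8:40 pm.
9:50 pm-11:40 pm: no overlap with the second set.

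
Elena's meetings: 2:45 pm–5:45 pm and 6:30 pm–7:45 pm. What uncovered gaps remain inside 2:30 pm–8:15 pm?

After merging, the occupied span is 2:45 pm–5:45 pm, 6:30 pm–7:45 pm.
Gaps within 2:30 pm–8:15 pm: 2:30 pm–2:45 pm, 5:45 pm–6:30 pm, 7:45 pm–8:15 pm.

2:30 pm–2:45 pm, 5:45 pm–6:30 pm, 7:45 pm–8:15 pm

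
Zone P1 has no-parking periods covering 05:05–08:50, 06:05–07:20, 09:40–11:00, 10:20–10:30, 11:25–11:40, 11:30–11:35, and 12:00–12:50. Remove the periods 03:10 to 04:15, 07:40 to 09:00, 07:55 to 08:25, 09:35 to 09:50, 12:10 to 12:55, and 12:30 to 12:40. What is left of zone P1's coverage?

05:05–07:40, 09:50–11:00, 11:25–11:40, 12:00–12:10

First set merges to 05:05–08:50, 09:40–11:00, 11:25–11:40, 12:00–12:50.
Second set merges to 03:10–04:15, 07:40–09:00, 09:35–09:50, 12:10–12:55.
05:05–08:50 \ B = 05:05–07:40.
09:40–11:00 \ B = 09:50–11:00.
11:25–11:40: nothing removed.
12:00–12:50 \ B = 12:00–12:10.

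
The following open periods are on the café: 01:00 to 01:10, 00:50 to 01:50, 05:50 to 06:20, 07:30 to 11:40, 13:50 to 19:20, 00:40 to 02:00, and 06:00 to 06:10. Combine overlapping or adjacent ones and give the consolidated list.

Sort by start: 00:40–02:00, 00:50–01:50, 01:00–01:10, 05:50–06:20, 06:00–06:10, 07:30–11:40, 13:50–19:20.
00:50–01:50 overlaps/touches 00:40–02:00 → extend to 00:40–02:00.
01:00–01:10 overlaps/touches 00:40–02:00 → extend to 00:40–02:00.
05:50–06:20 is disjoint → start new block.
06:00–06:10 overlaps/touches 05:50–06:20 → extend to 05:50–06:20.
07:30–11:40 is disjoint → start new block.
13:50–19:20 is disjoint → start new block.

00:40–02:00, 05:50–06:20, 07:30–11:40, 13:50–19:20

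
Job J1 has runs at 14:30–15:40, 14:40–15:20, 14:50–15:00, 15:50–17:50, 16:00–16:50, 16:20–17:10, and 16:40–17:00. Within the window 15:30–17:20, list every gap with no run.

15:40–15:50

The merged coverage is 14:30–15:40, 15:50–17:50.
Complement within 15:30–17:20: 15:40–15:50.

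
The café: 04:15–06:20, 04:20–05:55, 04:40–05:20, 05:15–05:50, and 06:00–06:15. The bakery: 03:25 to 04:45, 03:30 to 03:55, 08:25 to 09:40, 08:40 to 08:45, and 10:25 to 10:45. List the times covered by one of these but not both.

03:25–04:15, 04:45–06:20, 08:25–09:40, 10:25–10:45

Merge the first list: 04:15–06:20.
Merge the second list: 03:25–04:45, 08:25–09:40, 10:25–10:45.
Only in the first: 04:45–06:20.
Only in the second: 03:25–04:15, 08:25–09:40, 10:25–10:45.
Together these are the periods covered by exactly one.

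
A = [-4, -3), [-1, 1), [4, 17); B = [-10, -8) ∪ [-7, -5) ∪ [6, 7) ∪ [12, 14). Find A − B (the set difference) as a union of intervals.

[-4, -3): no B overlap → unchanged.
[-1, 1): no B overlap → unchanged.
[4, 17) minus B → [4, 6), [7, 12), [14, 17).

[-4, -3) ∪ [-1, 1) ∪ [4, 6) ∪ [7, 12) ∪ [14, 17)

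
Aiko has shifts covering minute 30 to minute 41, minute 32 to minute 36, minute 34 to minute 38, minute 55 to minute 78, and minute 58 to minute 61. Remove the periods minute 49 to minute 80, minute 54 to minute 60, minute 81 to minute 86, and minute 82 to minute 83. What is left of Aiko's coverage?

A, merged: minute 30 to minute 41, minute 55 to minute 78.
B, merged: minute 49 to minute 80, minute 81 to minute 86.
minute 30 to minute 41 is untouched.
minute 55 to minute 78 lies entirely inside B → drops out.

minute 30 to minute 41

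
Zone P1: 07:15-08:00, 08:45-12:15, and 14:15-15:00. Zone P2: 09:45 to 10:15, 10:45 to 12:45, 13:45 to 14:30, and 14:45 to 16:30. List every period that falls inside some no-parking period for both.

07:15-08:00 falls entirely outside B.
08:45-12:15 overlaps B on 09:45-10:15, 10:45-12:15.
14:15-15:00 overlaps B on 14:15-14:30, 14:45-15:00.

09:45-10:15, 10:45-12:15, 14:15-14:30, 14:45-15:00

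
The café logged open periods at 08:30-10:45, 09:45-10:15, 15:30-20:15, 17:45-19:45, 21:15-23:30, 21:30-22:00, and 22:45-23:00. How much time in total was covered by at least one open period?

9 h 15 min

Merged: 08:30-10:45, 15:30-20:15, 21:15-23:30.
Lengths: 2 h 15 min + 4 h 45 min + 2 h 15 min = 9 h 15 min.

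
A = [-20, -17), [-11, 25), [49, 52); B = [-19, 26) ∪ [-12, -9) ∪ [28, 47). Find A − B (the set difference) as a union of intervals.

[-20, -19) ∪ [49, 52)

B, merged: [-19, 26), [28, 47).
[-20, -17) \ B = [-20, -19).
[-11, 25): entirely removed.
[49, 52): nothing removed.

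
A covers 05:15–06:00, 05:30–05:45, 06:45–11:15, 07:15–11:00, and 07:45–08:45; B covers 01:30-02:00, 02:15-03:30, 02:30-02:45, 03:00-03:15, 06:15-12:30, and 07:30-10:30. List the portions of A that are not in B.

05:15–06:00

Merge the first list: 05:15–06:00, 06:45–11:15.
Merge the second list: 01:30–02:00, 02:15–03:30, 06:15–12:30.
05:15–06:00: nothing removed.
06:45–11:15: entirely removed.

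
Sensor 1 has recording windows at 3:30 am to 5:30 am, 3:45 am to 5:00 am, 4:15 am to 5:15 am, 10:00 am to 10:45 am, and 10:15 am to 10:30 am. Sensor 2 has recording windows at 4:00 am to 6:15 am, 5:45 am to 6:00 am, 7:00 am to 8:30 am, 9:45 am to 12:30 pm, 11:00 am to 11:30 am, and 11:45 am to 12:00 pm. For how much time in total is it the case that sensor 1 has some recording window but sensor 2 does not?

Merge the first list: 3:30 am–5:30 am, 10:00 am–10:45 am.
Merge the second list: 4:00 am–6:15 am, 7:00 am–8:30 am, 9:45 am–12:30 pm.
A \ B = 3:30 am–4:00 am.
Total: 30 min.

30 min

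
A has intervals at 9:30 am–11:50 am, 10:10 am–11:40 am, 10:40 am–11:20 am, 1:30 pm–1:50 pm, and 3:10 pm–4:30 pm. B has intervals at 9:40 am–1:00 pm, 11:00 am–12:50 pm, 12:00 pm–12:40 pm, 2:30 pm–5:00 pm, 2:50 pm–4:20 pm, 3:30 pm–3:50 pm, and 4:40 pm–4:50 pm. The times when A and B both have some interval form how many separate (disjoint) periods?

First set merges to 9:30 am-11:50 am, 1:30 pm-1:50 pm, 3:10 pm-4:30 pm.
Second set merges to 9:40 am-1:00 pm, 2:30 pm-5:00 pm.
A ∩ B = 9:40 am-11:50 am, 3:10 pm-4:30 pm.
That is 2 disjoint pieces.

2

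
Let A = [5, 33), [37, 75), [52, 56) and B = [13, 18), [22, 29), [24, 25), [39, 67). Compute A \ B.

[5, 13) ∪ [18, 22) ∪ [29, 33) ∪ [37, 39) ∪ [67, 75)

Merge the first list: [5, 33), [37, 75).
Merge the second list: [13, 18), [22, 29), [39, 67).
[5, 33) with B removed leaves [5, 13), [18, 22), [29, 33).
[37, 75) with B removed leaves [37, 39), [67, 75).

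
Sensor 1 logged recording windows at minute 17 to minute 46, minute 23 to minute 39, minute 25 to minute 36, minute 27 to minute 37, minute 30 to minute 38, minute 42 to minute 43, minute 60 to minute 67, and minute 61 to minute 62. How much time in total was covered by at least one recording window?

36 minutes

Merged: minute 17 to minute 46, minute 60 to minute 67.
Lengths: 29 minutes + 7 minutes = 36 minutes.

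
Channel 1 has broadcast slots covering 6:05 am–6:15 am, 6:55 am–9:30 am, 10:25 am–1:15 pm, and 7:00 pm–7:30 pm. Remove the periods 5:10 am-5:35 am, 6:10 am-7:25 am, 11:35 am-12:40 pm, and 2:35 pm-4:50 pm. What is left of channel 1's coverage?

6:05 am–6:10 am, 7:25 am–9:30 am, 10:25 am–11:35 am, 12:40 pm–1:15 pm, 7:00 pm–7:30 pm

6:05 am–6:15 am with B removed leaves 6:05 am–6:10 am.
6:55 am–9:30 am with B removed leaves 7:25 am–9:30 am.
10:25 am–1:15 pm with B removed leaves 10:25 am–11:35 am, 12:40 pm–1:15 pm.
7:00 pm–7:30 pm is untouched.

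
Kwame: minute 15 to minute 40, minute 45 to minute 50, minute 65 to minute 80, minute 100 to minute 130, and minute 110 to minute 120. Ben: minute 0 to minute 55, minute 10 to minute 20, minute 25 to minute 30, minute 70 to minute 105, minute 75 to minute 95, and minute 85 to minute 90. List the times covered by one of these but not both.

First set merges to minute 15 to minute 40, minute 45 to minute 50, minute 65 to minute 80, minute 100 to minute 130.
Second set merges to minute 0 to minute 55, minute 70 to minute 105.
Only in the first: minute 65 to minute 70, minute 105 to minute 130.
Only in the second: minute 0 to minute 15, minute 40 to minute 45, minute 50 to minute 55, minute 80 to minute 100.
Together these are the periods covered by exactly one.

minute 0 to minute 15, minute 40 to minute 45, minute 50 to minute 55, minute 65 to minute 70, minute 80 to minute 100, minute 105 to minute 130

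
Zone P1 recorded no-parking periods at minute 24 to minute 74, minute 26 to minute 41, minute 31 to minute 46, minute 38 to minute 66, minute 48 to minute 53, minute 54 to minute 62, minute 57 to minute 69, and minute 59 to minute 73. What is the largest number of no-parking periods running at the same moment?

5

At minute 59, 5 of the intervals are simultaneously active.
No point has more.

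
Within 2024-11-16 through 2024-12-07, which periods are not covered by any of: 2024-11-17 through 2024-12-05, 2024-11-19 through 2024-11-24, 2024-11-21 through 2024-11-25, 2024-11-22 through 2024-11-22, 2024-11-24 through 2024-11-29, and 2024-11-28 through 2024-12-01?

2024-11-16 through 2024-11-16, 2024-12-06 through 2024-12-07

The merged coverage is 2024-11-17 through 2024-12-05.
Gaps within 2024-11-16 through 2024-12-07: 2024-11-16 through 2024-11-16, 2024-12-06 through 2024-12-07.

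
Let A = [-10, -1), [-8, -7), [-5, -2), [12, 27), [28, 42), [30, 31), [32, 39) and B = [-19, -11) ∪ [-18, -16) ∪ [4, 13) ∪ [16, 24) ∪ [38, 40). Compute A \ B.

First set merges to [-10, -1), [12, 27), [28, 42).
Second set merges to [-19, -11), [4, 13), [16, 24), [38, 40).
[-10, -1): no B overlap → unchanged.
[12, 27) minus B → [13, 16), [24, 27).
[28, 42) minus B → [28, 38), [40, 42).

[-10, -1) ∪ [13, 16) ∪ [24, 27) ∪ [28, 38) ∪ [40, 42)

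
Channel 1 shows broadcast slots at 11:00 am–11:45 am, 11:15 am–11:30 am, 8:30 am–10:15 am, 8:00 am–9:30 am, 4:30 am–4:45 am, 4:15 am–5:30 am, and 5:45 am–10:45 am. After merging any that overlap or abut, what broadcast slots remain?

Sort by start: 4:15 am–5:30 am, 4:30 am–4:45 am, 5:45 am–10:45 am, 8:00 am–9:30 am, 8:30 am–10:15 am, 11:00 am–11:45 am, 11:15 am–11:30 am.
4:30 am–4:45 am overlaps/touches 4:15 am–5:30 am → extend to 4:15 am–5:30 am.
5:45 am–10:45 am is disjoint → start new block.
8:00 am–9:30 am overlaps/touches 5:45 am–10:45 am → extend to 5:45 am–10:45 am.
8:30 am–10:15 am overlaps/touches 5:45 am–10:45 am → extend to 5:45 am–10:45 am.
11:00 am–11:45 am is disjoint → start new block.
11:15 am–11:30 am overlaps/touches 11:00 am–11:45 am → extend to 11:00 am–11:45 am.

4:15 am–5:30 am, 5:45 am–10:45 am, 11:00 am–11:45 am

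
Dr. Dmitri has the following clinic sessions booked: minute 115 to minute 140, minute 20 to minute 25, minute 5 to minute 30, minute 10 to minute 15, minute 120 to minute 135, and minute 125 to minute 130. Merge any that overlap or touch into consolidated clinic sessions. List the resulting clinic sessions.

Sort by start: minute 5 to minute 30, minute 10 to minute 15, minute 20 to minute 25, minute 115 to minute 140, minute 120 to minute 135, minute 125 to minute 130.
minute 10 to minute 15 overlaps/touches minute 5 to minute 30 → extend to minute 5 to minute 30.
minute 20 to minute 25 overlaps/touches minute 5 to minute 30 → extend to minute 5 to minute 30.
minute 115 to minute 140 is disjoint → start new block.
minute 120 to minute 135 overlaps/touches minute 115 to minute 140 → extend to minute 115 to minute 140.
minute 125 to minute 130 overlaps/touches minute 115 to minute 140 → extend to minute 115 to minute 140.

minute 5 to minute 30, minute 115 to minute 140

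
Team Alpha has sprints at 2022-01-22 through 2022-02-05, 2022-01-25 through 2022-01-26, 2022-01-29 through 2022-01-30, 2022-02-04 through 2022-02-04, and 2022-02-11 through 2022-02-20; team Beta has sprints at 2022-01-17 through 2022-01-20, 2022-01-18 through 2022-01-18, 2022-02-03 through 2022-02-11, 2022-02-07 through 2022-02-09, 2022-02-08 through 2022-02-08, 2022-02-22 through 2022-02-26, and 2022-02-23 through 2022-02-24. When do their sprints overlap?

First set merges to 2022-01-22 through 2022-02-05, 2022-02-11 through 2022-02-20.
Second set merges to 2022-01-17 through 2022-01-20, 2022-02-03 through 2022-02-11, 2022-02-22 through 2022-02-26.
2022-01-22 through 2022-02-05 overlaps B on 2022-02-03 through 2022-02-05.
2022-02-11 through 2022-02-20 overlaps B on 2022-02-11 through 2022-02-11.

2022-02-03 through 2022-02-05, 2022-02-11 through 2022-02-11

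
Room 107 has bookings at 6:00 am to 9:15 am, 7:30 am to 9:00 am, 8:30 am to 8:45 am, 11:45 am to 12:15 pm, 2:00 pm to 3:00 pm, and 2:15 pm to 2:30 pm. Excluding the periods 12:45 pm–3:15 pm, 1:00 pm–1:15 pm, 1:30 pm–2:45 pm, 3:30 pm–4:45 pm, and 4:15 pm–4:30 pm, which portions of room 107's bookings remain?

6:00 am–9:15 am, 11:45 am–12:15 pm

First set merges to 6:00 am–9:15 am, 11:45 am–12:15 pm, 2:00 pm–3:00 pm.
Second set merges to 12:45 pm–3:15 pm, 3:30 pm–4:45 pm.
6:00 am–9:15 am: nothing removed.
11:45 am–12:15 pm: nothing removed.
2:00 pm–3:00 pm: entirely removed.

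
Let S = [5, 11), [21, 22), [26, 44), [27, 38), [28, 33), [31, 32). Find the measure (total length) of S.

Merged: [5, 11), [21, 22), [26, 44).
Lengths: 6 + 1 + 18 = 25.

25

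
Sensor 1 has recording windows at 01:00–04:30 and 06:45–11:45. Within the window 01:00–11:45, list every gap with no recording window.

After merging, the occupied span is 01:00-04:30, 06:45-11:45.
Uncovered inside 01:00-11:45: 04:30-06:45.

04:30-06:45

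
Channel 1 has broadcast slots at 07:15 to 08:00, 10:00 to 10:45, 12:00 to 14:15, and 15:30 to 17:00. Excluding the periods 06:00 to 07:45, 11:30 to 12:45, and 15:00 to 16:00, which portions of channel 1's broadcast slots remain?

07:45–08:00, 10:00–10:45, 12:45–14:15, 16:00–17:00

07:15–08:00 \ B = 07:45–08:00.
10:00–10:45: nothing removed.
12:00–14:15 \ B = 12:45–14:15.
15:30–17:00 \ B = 16:00–17:00.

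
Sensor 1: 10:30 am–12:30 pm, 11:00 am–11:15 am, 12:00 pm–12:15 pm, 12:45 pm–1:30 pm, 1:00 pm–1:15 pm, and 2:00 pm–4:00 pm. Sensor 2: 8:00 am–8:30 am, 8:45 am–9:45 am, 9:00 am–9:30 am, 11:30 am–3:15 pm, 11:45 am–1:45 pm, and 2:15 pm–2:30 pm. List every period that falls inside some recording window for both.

11:30 am-12:30 pm, 12:45 pm-1:30 pm, 2:00 pm-3:15 pm

First set merges to 10:30 am-12:30 pm, 12:45 pm-1:30 pm, 2:00 pm-4:00 pm.
Second set merges to 8:00 am-8:30 am, 8:45 am-9:45 am, 11:30 am-3:15 pm.
10:30 am-12:30 pm meets the second set on 11:30 am-12:30 pm.
12:45 pm-1:30 pm meets the second set on 12:45 pm-1:30 pm.
2:00 pm-4:00 pm meets the second set on 2:00 pm-3:15 pm.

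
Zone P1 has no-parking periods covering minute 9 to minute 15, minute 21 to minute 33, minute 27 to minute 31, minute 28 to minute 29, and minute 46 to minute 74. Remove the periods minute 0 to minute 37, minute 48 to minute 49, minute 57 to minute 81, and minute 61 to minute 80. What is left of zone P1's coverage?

A, merged: minute 9 to minute 15, minute 21 to minute 33, minute 46 to minute 74.
B, merged: minute 0 to minute 37, minute 48 to minute 49, minute 57 to minute 81.
minute 9 to minute 15: fully covered by B → removed.
minute 21 to minute 33: fully covered by B → removed.
minute 46 to minute 74 minus B → minute 46 to minute 48, minute 49 to minute 57.

minute 46 to minute 48, minute 49 to minute 57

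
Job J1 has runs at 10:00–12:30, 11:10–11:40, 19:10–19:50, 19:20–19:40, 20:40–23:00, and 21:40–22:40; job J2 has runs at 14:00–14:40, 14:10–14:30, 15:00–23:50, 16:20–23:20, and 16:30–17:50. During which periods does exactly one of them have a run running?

First set merges to 10:00–12:30, 19:10–19:50, 20:40–23:00.
Second set merges to 14:00–14:40, 15:00–23:50.
Only in the first: 10:00–12:30.
Only in the second: 14:00–14:40, 15:00–19:10, 19:50–20:40, 23:00–23:50.
Together these are the periods covered by exactly one.

10:00–12:30, 14:00–14:40, 15:00–19:10, 19:50–20:40, 23:00–23:50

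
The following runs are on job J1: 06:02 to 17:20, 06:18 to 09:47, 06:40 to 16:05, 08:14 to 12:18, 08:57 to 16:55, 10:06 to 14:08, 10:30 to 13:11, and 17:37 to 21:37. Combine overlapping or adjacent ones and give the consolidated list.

06:18–09:47 overlaps/touches 06:02–17:20 → extend to 06:02–17:20.
06:40–16:05 overlaps/touches 06:02–17:20 → extend to 06:02–17:20.
08:14–12:18 overlaps/touches 06:02–17:20 → extend to 06:02–17:20.
08:57–16:55 overlaps/touches 06:02–17:20 → extend to 06:02–17:20.
10:06–14:08 overlaps/touches 06:02–17:20 → extend to 06:02–17:20.
10:30–13:11 overlaps/touches 06:02–17:20 → extend to 06:02–17:20.
17:37–21:37 is disjoint → start new block.

06:02–17:20, 17:37–21:37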